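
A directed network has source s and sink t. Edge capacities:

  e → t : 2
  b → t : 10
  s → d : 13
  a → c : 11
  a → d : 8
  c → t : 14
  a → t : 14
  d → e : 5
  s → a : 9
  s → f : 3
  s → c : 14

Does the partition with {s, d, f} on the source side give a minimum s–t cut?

Given cut capacity: 9 + 14 + 5 = 28.
Augment s→a→t: bottleneck 9, flow now 9.
Augment s→c→t: bottleneck 14, flow now 23.
Augment s→d→e→t: bottleneck 2, flow now 25.
No augmenting path remains; maximum flow = 25.
In the residual graph, reachable from s: {s, d, e, f}.
Min-cut edges: s→a (9), s→c (14), e→t (2); capacity 9 + 14 + 2 = 25.
Cut capacity 28 exceeds the max flow 25, so it is not minimum.

No — its capacity is 28, but the minimum cut has capacity 25.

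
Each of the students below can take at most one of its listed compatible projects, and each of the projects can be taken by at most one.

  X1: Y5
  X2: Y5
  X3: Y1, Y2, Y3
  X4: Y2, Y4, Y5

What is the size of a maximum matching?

Unit-capacity flow: source→left, listed edges, right→sink; max matching = max flow.
Augmenting path X1→Y5 (+1); matched 1.
Augmenting path X3→Y1 (+1); matched 2.
Augmenting path X4→Y2 (+1); matched 3.
No augmenting path remains; maximum matching = 3.
König certificate: {X3, X4, Y5} is a vertex cover of size 3 (every listed pair touches it), so no matching can be larger.

3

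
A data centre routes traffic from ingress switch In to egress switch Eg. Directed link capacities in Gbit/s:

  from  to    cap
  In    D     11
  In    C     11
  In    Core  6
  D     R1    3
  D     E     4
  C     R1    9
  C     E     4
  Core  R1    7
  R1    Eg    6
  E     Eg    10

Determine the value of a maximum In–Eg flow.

14

Augment In→D→R1→Eg: bottleneck 3, flow now 3.
Augment In→D→E→Eg: bottleneck 4, flow now 7.
Augment In→C→R1→Eg: bottleneck 3, flow now 10.
Augment In→C→E→Eg: bottleneck 4, flow now 14.
No augmenting path remains; maximum flow = 14.
In the residual graph, reachable from In: {In, D, C, Core, R1}.
Min-cut edges: D→E (4), C→E (4), R1→Eg (6); capacity 4 + 4 + 6 = 14.
This cut is saturated, so no flow can exceed 14.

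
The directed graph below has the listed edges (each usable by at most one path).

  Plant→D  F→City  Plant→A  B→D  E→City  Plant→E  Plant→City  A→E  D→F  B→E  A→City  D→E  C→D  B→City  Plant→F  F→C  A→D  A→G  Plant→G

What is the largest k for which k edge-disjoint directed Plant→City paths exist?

4

Assign every edge capacity 1; by Menger, the answer equals the max flow.
Path Plant→City (+1); total 1.
Path Plant→A→City (+1); total 2.
Path Plant→E→City (+1); total 3.
Path Plant→F→City (+1); total 4.
No residual Plant→City path; max flow = 4.
Certifying cut of size 4: {E→City, F→City, Plant→A, Plant→City}.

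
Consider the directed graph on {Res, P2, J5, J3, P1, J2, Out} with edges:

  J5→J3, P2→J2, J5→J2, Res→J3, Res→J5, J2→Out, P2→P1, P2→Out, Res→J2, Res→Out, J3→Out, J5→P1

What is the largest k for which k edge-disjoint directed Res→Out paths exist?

3

Assign every edge capacity 1; by Menger, the answer equals the max flow.
Path Res→Out (+1); total 1.
Path Res→J3→Out (+1); total 2.
Path Res→J2→Out (+1); total 3.
No residual Res→Out path; max flow = 3.
Certifying cut of size 3: {J2→Out, J3→Out, Res→Out}.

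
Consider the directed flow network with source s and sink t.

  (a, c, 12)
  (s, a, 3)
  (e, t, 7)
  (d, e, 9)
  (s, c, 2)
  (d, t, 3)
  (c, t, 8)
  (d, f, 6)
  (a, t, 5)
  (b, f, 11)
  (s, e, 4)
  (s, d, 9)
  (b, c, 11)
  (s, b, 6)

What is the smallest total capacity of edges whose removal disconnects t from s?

Augment s→a→t: bottleneck 3, flow now 3.
Augment s→c→t: bottleneck 2, flow now 5.
Augment s→d→t: bottleneck 3, flow now 8.
Augment s→e→t: bottleneck 4, flow now 12.
Augment s→b→c→t: bottleneck 6, flow now 18.
Augment s→d→e→t: bottleneck 3, flow now 21.
No augmenting path remains; maximum flow = 21.
By max-flow min-cut, the minimum cut capacity equals the max flow.
In the residual graph, reachable from s: {s, d, e, f}.
Min-cut edges: s→a (3), s→b (6), s→c (2), d→t (3), e→t (7); capacity 3 + 6 + 2 + 3 + 7 = 21.

21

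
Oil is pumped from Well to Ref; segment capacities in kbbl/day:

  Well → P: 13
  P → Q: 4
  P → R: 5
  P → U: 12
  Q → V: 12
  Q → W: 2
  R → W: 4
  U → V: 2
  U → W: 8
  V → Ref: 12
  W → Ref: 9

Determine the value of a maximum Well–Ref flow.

13

Augment Well→P→Q→V→Ref: bottleneck 4, flow now 4.
Augment Well→P→R→W→Ref: bottleneck 4, flow now 8.
Augment Well→P→U→V→Ref: bottleneck 2, flow now 10.
Augment Well→P→U→W→Ref: bottleneck 3, flow now 13.
No augmenting path remains; maximum flow = 13.
In the residual graph, reachable from Well: {Well}.
Min-cut edges: Well→P (13); capacity 13 = 13.
This cut is saturated, so no flow can exceed 13.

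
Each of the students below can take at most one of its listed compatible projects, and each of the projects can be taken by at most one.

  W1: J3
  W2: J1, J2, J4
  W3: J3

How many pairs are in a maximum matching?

Unit-capacity flow: source→left, listed edges, right→sink; max matching = max flow.
Augmenting path W1→J3 (+1); matched 1.
Augmenting path W2→J1 (+1); matched 2.
No augmenting path remains; maximum matching = 2.
König certificate: {W2, J3} is a vertex cover of size 2 (every listed pair touches it), so no matching can be larger.

2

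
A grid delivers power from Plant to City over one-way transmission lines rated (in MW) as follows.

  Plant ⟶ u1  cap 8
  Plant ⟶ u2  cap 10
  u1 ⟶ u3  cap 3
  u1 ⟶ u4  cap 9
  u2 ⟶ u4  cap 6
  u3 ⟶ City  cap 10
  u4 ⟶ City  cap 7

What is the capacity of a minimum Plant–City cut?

Augment Plant→u1→u3→City: bottleneck 3, flow now 3.
Augment Plant→u1→u4→City: bottleneck 5, flow now 8.
Augment Plant→u2→u4→City: bottleneck 2, flow now 10.
No augmenting path remains; maximum flow = 10.
By max-flow min-cut, the minimum cut capacity equals the max flow.
In the residual graph, reachable from Plant: {Plant, u1, u2, u4}.
Min-cut edges: u1→u3 (3), u4→City (7); capacity 3 + 7 = 10.

10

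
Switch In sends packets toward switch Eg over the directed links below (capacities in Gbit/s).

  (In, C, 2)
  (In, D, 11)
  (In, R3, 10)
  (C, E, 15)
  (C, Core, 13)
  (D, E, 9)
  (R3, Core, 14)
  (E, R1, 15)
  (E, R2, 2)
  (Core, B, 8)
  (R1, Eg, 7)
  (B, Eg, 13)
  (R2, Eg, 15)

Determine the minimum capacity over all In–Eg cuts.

17

Augment In→C→E→R1→Eg: bottleneck 2, flow now 2.
Augment In→D→E→R1→Eg: bottleneck 5, flow now 7.
Augment In→D→E→R2→Eg: bottleneck 2, flow now 9.
Augment In→R3→Core→B→Eg: bottleneck 8, flow now 17.
No augmenting path remains; maximum flow = 17.
By max-flow min-cut, the minimum cut capacity equals the max flow.
In the residual graph, reachable from In: {In, C, D, R3, E, Core, R1}.
Min-cut edges: E→R2 (2), Core→B (8), R1→Eg (7); capacity 2 + 8 + 7 = 17.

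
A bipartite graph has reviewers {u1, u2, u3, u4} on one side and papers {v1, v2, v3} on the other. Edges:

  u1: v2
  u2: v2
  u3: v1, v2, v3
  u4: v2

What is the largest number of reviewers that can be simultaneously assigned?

Unit-capacity flow: source→left, listed edges, right→sink; max matching = max flow.
Augmenting path u1→v2 (+1); matched 1.
Augmenting path u3→v1 (+1); matched 2.
No augmenting path remains; maximum matching = 2.
König certificate: {u3, v2} is a vertex cover of size 2 (every listed pair touches it), so no matching can be larger.

2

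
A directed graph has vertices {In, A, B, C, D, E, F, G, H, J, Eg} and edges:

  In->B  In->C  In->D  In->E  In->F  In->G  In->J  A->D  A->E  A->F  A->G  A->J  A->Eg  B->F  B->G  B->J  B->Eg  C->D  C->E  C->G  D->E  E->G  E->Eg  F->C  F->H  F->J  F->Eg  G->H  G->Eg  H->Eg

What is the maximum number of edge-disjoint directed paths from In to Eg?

Assign every edge capacity 1; by Menger, the answer equals the max flow.
Path In→B→Eg (+1); total 1.
Path In→E→Eg (+1); total 2.
Path In→F→Eg (+1); total 3.
Path In→G→Eg (+1); total 4.
Path In→C→G→H→Eg (+1); total 5.
No residual In→Eg path; max flow = 5.
Certifying cut of size 5: {E→Eg, G→Eg, G→H, In→B, In→F}.

5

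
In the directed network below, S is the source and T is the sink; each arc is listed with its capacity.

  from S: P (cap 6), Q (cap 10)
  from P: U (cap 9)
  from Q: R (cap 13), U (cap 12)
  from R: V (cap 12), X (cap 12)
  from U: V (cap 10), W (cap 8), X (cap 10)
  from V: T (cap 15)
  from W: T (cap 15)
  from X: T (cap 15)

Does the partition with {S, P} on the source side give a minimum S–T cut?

No — its capacity is 19, but the minimum cut has capacity 16.

Given cut capacity: 10 + 9 = 19.
Augment S→P→U→V→T: bottleneck 6, flow now 6.
Augment S→Q→R→V→T: bottleneck 9, flow now 15.
Augment S→Q→R→X→T: bottleneck 1, flow now 16.
No augmenting path remains; maximum flow = 16.
In the residual graph, reachable from S: {S}.
Min-cut edges: S→P (6), S→Q (10); capacity 6 + 10 = 16.
Cut capacity 19 exceeds the max flow 16, so it is not minimum.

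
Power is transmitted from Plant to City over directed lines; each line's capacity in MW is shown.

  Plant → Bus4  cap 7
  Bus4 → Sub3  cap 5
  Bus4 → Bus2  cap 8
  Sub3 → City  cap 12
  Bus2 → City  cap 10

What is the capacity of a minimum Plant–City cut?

7

Augment Plant→Bus4→Sub3→City: bottleneck 5, flow now 5.
Augment Plant→Bus4→Bus2→City: bottleneck 2, flow now 7.
No augmenting path remains; maximum flow = 7.
By max-flow min-cut, the minimum cut capacity equals the max flow.
In the residual graph, reachable from Plant: {Plant}.
Min-cut edges: Plant→Bus4 (7); capacity 7 = 7.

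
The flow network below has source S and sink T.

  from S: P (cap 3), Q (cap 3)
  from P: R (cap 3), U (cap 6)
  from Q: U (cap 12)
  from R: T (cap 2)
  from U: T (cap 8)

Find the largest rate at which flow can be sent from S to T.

6

Augment S→P→R→T: bottleneck 2, flow now 2.
Augment S→P→U→T: bottleneck 1, flow now 3.
Augment S→Q→U→T: bottleneck 3, flow now 6.
No augmenting path remains; maximum flow = 6.
In the residual graph, reachable from S: {S}.
Min-cut edges: S→P (3), S→Q (3); capacity 3 + 3 = 6.
This cut is saturated, so no flow can exceed 6.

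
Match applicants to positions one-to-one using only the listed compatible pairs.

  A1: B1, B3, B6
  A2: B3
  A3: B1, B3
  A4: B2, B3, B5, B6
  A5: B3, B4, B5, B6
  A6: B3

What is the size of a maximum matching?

5

Unit-capacity flow: source→left, listed edges, right→sink; max matching = max flow.
Augmenting path A1→B1 (+1); matched 1.
Augmenting path A2→B3 (+1); matched 2.
Augmenting path A4→B2 (+1); matched 3.
Augmenting path A5→B4 (+1); matched 4.
Augmenting path A3→B1→A1→B6 (+1); matched 5.
No augmenting path remains; maximum matching = 5.
König certificate: {A1, A3, A4, A5, B3} is a vertex cover of size 5 (every listed pair touches it), so no matching can be larger.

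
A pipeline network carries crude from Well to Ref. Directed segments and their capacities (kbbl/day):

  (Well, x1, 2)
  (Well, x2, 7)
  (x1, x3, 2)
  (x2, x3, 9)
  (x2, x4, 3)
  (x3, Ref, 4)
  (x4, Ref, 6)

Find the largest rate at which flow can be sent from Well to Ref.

7

Augment Well→x1→x3→Ref: bottleneck 2, flow now 2.
Augment Well→x2→x3→Ref: bottleneck 2, flow now 4.
Augment Well→x2→x4→Ref: bottleneck 3, flow now 7.
No augmenting path remains; maximum flow = 7.
In the residual graph, reachable from Well: {Well, x1, x2, x3}.
Min-cut edges: x2→x4 (3), x3→Ref (4); capacity 3 + 4 = 7.
This cut is saturated, so no flow can exceed 7.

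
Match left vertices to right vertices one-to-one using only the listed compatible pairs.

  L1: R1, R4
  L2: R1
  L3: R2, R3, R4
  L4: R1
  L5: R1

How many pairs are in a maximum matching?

Unit-capacity flow: source→left, listed edges, right→sink; max matching = max flow.
Augmenting path L1→R1 (+1); matched 1.
Augmenting path L3→R2 (+1); matched 2.
Augmenting path L2→R1→L1→R4 (+1); matched 3.
No augmenting path remains; maximum matching = 3.
König certificate: {L1, L3, R1} is a vertex cover of size 3 (every listed pair touches it), so no matching can be larger.

3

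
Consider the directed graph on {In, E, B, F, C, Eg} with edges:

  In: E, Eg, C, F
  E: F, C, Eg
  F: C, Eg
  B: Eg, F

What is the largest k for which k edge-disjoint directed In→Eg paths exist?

3

Assign every edge capacity 1; by Menger, the answer equals the max flow.
Path In→Eg (+1); total 1.
Path In→E→Eg (+1); total 2.
Path In→F→Eg (+1); total 3.
No residual In→Eg path; max flow = 3.
Certifying cut of size 3: {In→E, In→Eg, In→F}.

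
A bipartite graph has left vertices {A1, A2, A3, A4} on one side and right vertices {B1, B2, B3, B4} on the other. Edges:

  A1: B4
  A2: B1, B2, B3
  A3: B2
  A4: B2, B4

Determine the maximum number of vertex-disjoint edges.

3

Unit-capacity flow: source→left, listed edges, right→sink; max matching = max flow.
Augmenting path A1→B4 (+1); matched 1.
Augmenting path A2→B1 (+1); matched 2.
Augmenting path A3→B2 (+1); matched 3.
No augmenting path remains; maximum matching = 3.
König certificate: {A2, B2, B4} is a vertex cover of size 3 (every listed pair touches it), so no matching can be larger.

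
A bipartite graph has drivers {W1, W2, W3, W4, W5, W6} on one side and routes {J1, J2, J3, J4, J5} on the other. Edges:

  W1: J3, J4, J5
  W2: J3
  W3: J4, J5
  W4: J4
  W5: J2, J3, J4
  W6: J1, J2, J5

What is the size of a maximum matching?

Unit-capacity flow: source→left, listed edges, right→sink; max matching = max flow.
Augmenting path W1→J3 (+1); matched 1.
Augmenting path W3→J4 (+1); matched 2.
Augmenting path W5→J2 (+1); matched 3.
Augmenting path W6→J1 (+1); matched 4.
Augmenting path W2→J3→W1→J5 (+1); matched 5.
No augmenting path remains; maximum matching = 5.
König certificate: {W5, W6, J3, J4, J5} is a vertex cover of size 5 (every listed pair touches it), so no matching can be larger.

5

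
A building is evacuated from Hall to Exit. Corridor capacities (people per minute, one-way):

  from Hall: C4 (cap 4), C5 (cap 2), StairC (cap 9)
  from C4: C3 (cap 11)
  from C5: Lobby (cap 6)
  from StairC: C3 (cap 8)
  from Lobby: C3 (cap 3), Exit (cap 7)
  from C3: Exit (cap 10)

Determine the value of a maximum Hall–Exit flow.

12

Augment Hall→C4→C3→Exit: bottleneck 4, flow now 4.
Augment Hall→C5→Lobby→Exit: bottleneck 2, flow now 6.
Augment Hall→StairC→C3→Exit: bottleneck 6, flow now 12.
No augmenting path remains; maximum flow = 12.
In the residual graph, reachable from Hall: {Hall, C4, StairC, C3}.
Min-cut edges: Hall→C5 (2), C3→Exit (10); capacity 2 + 10 = 12.
This cut is saturated, so no flow can exceed 12.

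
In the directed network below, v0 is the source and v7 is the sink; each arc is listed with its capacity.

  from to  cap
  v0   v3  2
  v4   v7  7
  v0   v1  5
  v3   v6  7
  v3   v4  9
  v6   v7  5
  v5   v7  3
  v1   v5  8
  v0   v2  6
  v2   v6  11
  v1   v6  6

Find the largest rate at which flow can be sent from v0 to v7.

10

Augment v0→v1→v5→v7: bottleneck 3, flow now 3.
Augment v0→v1→v6→v7: bottleneck 2, flow now 5.
Augment v0→v2→v6→v7: bottleneck 3, flow now 8.
Augment v0→v3→v4→v7: bottleneck 2, flow now 10.
No augmenting path remains; maximum flow = 10.
In the residual graph, reachable from v0: {v0, v1, v2, v5, v6}.
Min-cut edges: v0→v3 (2), v5→v7 (3), v6→v7 (5); capacity 2 + 3 + 5 = 10.
This cut is saturated, so no flow can exceed 10.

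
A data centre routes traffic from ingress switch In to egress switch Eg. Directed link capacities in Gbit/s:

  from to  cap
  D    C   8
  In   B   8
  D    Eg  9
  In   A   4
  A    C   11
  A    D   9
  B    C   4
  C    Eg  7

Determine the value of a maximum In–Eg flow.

Augment In→A→C→Eg: bottleneck 4, flow now 4.
Augment In→B→C→Eg: bottleneck 3, flow now 7.
Augment In→B→C→A→D→Eg: bottleneck 1, flow now 8. (uses reverse residual edge)
No augmenting path remains; maximum flow = 8.
In the residual graph, reachable from In: {In, B}.
Min-cut edges: In→A (4), B→C (4); capacity 4 + 4 = 8.
This cut is saturated, so no flow can exceed 8.

8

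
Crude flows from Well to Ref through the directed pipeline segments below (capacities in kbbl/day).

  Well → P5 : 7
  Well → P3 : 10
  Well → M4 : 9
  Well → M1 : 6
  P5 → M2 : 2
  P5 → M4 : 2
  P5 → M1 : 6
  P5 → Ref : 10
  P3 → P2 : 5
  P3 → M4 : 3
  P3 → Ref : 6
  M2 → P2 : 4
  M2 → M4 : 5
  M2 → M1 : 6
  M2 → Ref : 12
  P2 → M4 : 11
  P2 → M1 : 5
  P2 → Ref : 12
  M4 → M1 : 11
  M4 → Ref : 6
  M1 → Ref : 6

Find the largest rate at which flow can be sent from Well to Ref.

Augment Well→P5→Ref: bottleneck 7, flow now 7.
Augment Well→P3→Ref: bottleneck 6, flow now 13.
Augment Well→M4→Ref: bottleneck 6, flow now 19.
Augment Well→M1→Ref: bottleneck 6, flow now 25.
Augment Well→P3→P2→Ref: bottleneck 4, flow now 29.
No augmenting path remains; maximum flow = 29.
In the residual graph, reachable from Well: {Well, M4, M1}.
Min-cut edges: Well→P5 (7), Well→P3 (10), M4→Ref (6), M1→Ref (6); capacity 7 + 10 + 6 + 6 = 29.
This cut is saturated, so no flow can exceed 29.

29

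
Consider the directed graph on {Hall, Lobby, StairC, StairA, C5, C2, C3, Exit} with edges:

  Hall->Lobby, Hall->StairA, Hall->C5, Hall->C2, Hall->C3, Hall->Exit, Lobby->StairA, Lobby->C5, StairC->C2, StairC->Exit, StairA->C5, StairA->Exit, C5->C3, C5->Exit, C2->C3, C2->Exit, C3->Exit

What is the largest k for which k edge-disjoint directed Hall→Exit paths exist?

5

Assign every edge capacity 1; by Menger, the answer equals the max flow.
Path Hall→Exit (+1); total 1.
Path Hall→StairA→Exit (+1); total 2.
Path Hall→C5→Exit (+1); total 3.
Path Hall→C2→Exit (+1); total 4.
Path Hall→C3→Exit (+1); total 5.
No residual Hall→Exit path; max flow = 5.
Certifying cut of size 5: {C3→Exit, C5→Exit, Hall→C2, Hall→Exit, StairA→Exit}.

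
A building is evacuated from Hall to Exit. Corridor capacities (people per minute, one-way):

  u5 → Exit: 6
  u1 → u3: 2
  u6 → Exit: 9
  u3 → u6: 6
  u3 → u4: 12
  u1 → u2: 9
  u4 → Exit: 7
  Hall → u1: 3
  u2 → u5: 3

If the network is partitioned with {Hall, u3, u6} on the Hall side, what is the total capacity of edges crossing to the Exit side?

Edges leaving {Hall, u3, u6}: Hall→u1 (3), u3→u4 (12), u6→Exit (9).
Cut capacity = 3 + 12 + 9 = 24.

24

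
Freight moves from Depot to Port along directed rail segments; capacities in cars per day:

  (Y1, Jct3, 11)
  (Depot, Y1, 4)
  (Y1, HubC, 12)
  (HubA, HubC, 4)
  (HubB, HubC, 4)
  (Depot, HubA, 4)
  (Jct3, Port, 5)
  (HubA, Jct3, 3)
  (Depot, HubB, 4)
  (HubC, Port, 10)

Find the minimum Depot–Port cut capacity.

12

Augment Depot→HubB→HubC→Port: bottleneck 4, flow now 4.
Augment Depot→Y1→HubC→Port: bottleneck 4, flow now 8.
Augment Depot→HubA→HubC→Port: bottleneck 2, flow now 10.
Augment Depot→HubA→Jct3→Port: bottleneck 2, flow now 12.
No augmenting path remains; maximum flow = 12.
By max-flow min-cut, the minimum cut capacity equals the max flow.
In the residual graph, reachable from Depot: {Depot}.
Min-cut edges: Depot→HubB (4), Depot→Y1 (4), Depot→HubA (4); capacity 4 + 4 + 4 = 12.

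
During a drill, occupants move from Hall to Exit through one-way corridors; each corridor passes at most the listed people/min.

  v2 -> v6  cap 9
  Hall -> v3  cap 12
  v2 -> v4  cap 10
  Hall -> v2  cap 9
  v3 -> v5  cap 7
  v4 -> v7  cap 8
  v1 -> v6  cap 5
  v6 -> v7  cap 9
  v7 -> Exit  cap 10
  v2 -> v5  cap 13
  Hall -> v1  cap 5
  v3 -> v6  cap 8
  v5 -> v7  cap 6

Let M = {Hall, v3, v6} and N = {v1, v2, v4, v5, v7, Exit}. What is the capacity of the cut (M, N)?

30

Edges leaving {Hall, v3, v6}: Hall→v1 (5), Hall→v2 (9), v3→v5 (7), v6→v7 (9).
Cut capacity = 5 + 9 + 7 + 9 = 30.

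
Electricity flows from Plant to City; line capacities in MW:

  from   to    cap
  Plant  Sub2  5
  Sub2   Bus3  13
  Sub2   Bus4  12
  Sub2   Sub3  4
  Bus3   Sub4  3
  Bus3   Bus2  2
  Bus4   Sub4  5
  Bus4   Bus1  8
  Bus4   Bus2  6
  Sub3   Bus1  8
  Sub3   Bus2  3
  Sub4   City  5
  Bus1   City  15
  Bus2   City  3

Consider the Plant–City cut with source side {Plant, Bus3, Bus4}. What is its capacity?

29

Edges leaving {Plant, Bus3, Bus4}: Plant→Sub2 (5), Bus3→Sub4 (3), Bus3→Bus2 (2), Bus4→Sub4 (5), Bus4→Bus1 (8), Bus4→Bus2 (6).
Cut capacity = 5 + 3 + 2 + 5 + 8 + 6 = 29.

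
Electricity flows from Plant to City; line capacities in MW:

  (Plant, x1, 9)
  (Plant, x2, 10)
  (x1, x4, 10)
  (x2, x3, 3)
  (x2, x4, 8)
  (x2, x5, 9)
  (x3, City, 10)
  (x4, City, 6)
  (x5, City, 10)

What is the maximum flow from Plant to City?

16

Augment Plant→x1→x4→City: bottleneck 6, flow now 6.
Augment Plant→x2→x3→City: bottleneck 3, flow now 9.
Augment Plant→x2→x5→City: bottleneck 7, flow now 16.
No augmenting path remains; maximum flow = 16.
In the residual graph, reachable from Plant: {Plant, x1, x4}.
Min-cut edges: Plant→x2 (10), x4→City (6); capacity 10 + 6 = 16.
This cut is saturated, so no flow can exceed 16.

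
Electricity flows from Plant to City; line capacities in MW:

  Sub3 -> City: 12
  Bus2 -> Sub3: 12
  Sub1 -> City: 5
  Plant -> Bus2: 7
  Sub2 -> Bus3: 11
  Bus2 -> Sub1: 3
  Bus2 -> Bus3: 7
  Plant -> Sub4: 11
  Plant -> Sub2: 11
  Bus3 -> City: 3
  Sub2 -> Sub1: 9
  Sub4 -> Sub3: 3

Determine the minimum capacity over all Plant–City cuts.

18

Augment Plant→Sub4→Sub3→City: bottleneck 3, flow now 3.
Augment Plant→Bus2→Bus3→City: bottleneck 3, flow now 6.
Augment Plant→Bus2→Sub3→City: bottleneck 4, flow now 10.
Augment Plant→Sub2→Sub1→City: bottleneck 5, flow now 15.
Augment Plant→Sub2→Bus3→Bus2→Sub3→City: bottleneck 3, flow now 18. (uses reverse residual edge)
No augmenting path remains; maximum flow = 18.
By max-flow min-cut, the minimum cut capacity equals the max flow.
In the residual graph, reachable from Plant: {Plant, Sub4, Sub2, Bus3, Sub1}.
Min-cut edges: Plant→Bus2 (7), Sub4→Sub3 (3), Bus3→City (3), Sub1→City (5); capacity 7 + 3 + 3 + 5 = 18.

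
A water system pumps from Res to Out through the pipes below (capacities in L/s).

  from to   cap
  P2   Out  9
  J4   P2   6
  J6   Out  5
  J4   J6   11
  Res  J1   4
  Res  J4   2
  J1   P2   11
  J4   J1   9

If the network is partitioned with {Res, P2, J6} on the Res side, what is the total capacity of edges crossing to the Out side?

20

Edges leaving {Res, P2, J6}: Res→J4 (2), Res→J1 (4), P2→Out (9), J6→Out (5).
Cut capacity = 2 + 4 + 9 + 5 = 20.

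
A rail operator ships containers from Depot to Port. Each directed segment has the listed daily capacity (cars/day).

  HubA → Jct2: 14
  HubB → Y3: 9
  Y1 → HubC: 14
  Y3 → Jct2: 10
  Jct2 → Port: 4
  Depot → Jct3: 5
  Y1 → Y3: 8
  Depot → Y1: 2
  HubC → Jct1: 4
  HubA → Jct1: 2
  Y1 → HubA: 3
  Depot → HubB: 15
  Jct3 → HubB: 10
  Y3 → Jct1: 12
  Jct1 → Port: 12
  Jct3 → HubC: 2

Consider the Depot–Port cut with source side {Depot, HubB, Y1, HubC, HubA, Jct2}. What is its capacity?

32

Edges leaving {Depot, HubB, Y1, HubC, HubA, Jct2}: Depot→Jct3 (5), HubB→Y3 (9), Y1→Y3 (8), HubC→Jct1 (4), HubA→Jct1 (2), Jct2→Port (4).
Cut capacity = 5 + 9 + 8 + 4 + 2 + 4 = 32.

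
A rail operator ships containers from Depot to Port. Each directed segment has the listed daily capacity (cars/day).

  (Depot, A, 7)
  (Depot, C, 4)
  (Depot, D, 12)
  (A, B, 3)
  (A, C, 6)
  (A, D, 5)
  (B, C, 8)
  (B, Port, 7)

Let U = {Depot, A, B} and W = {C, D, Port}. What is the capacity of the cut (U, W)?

42

Edges leaving {Depot, A, B}: Depot→C (4), Depot→D (12), A→C (6), A→D (5), B→C (8), B→Port (7).
Cut capacity = 4 + 12 + 6 + 5 + 8 + 7 = 42.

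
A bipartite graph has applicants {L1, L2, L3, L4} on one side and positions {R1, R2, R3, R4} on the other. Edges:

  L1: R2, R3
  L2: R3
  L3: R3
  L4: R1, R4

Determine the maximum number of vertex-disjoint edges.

Unit-capacity flow: source→left, listed edges, right→sink; max matching = max flow.
Augmenting path L1→R2 (+1); matched 1.
Augmenting path L2→R3 (+1); matched 2.
Augmenting path L4→R1 (+1); matched 3.
No augmenting path remains; maximum matching = 3.
König certificate: {L1, L4, R3} is a vertex cover of size 3 (every listed pair touches it), so no matching can be larger.

3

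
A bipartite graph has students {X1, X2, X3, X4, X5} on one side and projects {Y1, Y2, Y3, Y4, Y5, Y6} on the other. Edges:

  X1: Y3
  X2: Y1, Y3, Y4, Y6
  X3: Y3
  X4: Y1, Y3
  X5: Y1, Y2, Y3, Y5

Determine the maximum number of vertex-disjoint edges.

4

Unit-capacity flow: source→left, listed edges, right→sink; max matching = max flow.
Augmenting path X1→Y3 (+1); matched 1.
Augmenting path X2→Y1 (+1); matched 2.
Augmenting path X5→Y2 (+1); matched 3.
Augmenting path X4→Y1→X2→Y4 (+1); matched 4.
No augmenting path remains; maximum matching = 4.
König certificate: {X2, X4, X5, Y3} is a vertex cover of size 4 (every listed pair touches it), so no matching can be larger.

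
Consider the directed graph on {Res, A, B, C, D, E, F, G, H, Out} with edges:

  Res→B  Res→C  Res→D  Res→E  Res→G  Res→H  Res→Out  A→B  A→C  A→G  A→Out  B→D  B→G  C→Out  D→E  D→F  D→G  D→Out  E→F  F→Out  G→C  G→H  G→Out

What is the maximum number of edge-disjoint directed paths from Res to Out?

5

Assign every edge capacity 1; by Menger, the answer equals the max flow.
Path Res→Out (+1); total 1.
Path Res→C→Out (+1); total 2.
Path Res→D→Out (+1); total 3.
Path Res→G→Out (+1); total 4.
Path Res→E→F→Out (+1); total 5.
No residual Res→Out path; max flow = 5.
Certifying cut of size 5: {C→Out, D→Out, F→Out, G→Out, Res→Out}.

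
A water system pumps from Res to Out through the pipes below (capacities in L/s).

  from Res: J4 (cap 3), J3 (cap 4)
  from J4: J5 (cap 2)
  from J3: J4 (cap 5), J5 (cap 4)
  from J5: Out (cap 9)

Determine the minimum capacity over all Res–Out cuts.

Augment Res→J4→J5→Out: bottleneck 2, flow now 2.
Augment Res→J3→J5→Out: bottleneck 4, flow now 6.
No augmenting path remains; maximum flow = 6.
By max-flow min-cut, the minimum cut capacity equals the max flow.
In the residual graph, reachable from Res: {Res, J4}.
Min-cut edges: Res→J3 (4), J4→J5 (2); capacity 4 + 2 = 6.

6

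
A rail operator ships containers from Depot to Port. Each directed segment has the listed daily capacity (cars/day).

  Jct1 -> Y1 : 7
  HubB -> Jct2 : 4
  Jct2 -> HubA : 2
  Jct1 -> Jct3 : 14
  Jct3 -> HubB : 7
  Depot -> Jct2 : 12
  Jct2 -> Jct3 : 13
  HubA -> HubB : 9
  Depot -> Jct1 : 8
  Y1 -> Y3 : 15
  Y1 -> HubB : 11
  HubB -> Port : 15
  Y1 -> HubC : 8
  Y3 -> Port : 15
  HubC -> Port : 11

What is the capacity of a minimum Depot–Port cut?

Augment Depot→Jct2→HubA→HubB→Port: bottleneck 2, flow now 2.
Augment Depot→Jct2→Jct3→HubB→Port: bottleneck 7, flow now 9.
Augment Depot→Jct1→Y1→HubB→Port: bottleneck 6, flow now 15.
Augment Depot→Jct1→Y1→Y3→Port: bottleneck 1, flow now 16.
No augmenting path remains; maximum flow = 16.
By max-flow min-cut, the minimum cut capacity equals the max flow.
In the residual graph, reachable from Depot: {Depot, Jct2, Jct1, Jct3}.
Min-cut edges: Jct2→HubA (2), Jct1→Y1 (7), Jct3→HubB (7); capacity 2 + 7 + 7 = 16.

16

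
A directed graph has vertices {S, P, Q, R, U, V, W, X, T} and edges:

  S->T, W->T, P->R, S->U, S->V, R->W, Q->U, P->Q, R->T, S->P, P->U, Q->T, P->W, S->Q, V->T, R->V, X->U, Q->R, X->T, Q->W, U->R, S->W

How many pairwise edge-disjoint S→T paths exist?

Assign every edge capacity 1; by Menger, the answer equals the max flow.
Path S→T (+1); total 1.
Path S→Q→T (+1); total 2.
Path S→V→T (+1); total 3.
Path S→W→T (+1); total 4.
Path S→P→R→T (+1); total 5.
No residual S→T path; max flow = 5.
Certifying cut of size 5: {Q→T, R→T, S→T, V→T, W→T}.

5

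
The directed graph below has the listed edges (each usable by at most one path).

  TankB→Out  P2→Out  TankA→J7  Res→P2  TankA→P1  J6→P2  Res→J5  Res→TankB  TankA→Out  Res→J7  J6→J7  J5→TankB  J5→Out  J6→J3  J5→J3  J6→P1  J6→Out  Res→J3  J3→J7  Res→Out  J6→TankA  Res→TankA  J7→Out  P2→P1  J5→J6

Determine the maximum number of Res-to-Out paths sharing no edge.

6

Assign every edge capacity 1; by Menger, the answer equals the max flow.
Path Res→Out (+1); total 1.
Path Res→J5→Out (+1); total 2.
Path Res→TankA→Out (+1); total 3.
Path Res→TankB→Out (+1); total 4.
Path Res→J7→Out (+1); total 5.
Path Res→P2→Out (+1); total 6.
No residual Res→Out path; max flow = 6.
Certifying cut of size 6: {J7→Out, Res→J5, Res→Out, Res→P2, Res→TankA, Res→TankB}.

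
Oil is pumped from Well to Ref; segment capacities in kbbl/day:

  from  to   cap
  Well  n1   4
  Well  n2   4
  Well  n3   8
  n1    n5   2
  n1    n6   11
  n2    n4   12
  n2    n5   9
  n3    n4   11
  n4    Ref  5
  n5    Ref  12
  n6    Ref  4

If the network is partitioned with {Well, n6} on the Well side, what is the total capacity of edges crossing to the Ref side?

Edges leaving {Well, n6}: Well→n1 (4), Well→n2 (4), Well→n3 (8), n6→Ref (4).
Cut capacity = 4 + 4 + 8 + 4 = 20.

20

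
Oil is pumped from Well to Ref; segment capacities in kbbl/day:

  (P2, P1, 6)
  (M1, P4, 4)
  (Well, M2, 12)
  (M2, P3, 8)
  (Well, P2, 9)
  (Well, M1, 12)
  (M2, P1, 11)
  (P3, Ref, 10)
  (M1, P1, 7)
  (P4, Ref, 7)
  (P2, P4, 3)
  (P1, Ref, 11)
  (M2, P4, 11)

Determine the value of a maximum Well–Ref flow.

Augment Well→M2→P3→Ref: bottleneck 8, flow now 8.
Augment Well→M2→P1→Ref: bottleneck 4, flow now 12.
Augment Well→P2→P1→Ref: bottleneck 6, flow now 18.
Augment Well→P2→P4→Ref: bottleneck 3, flow now 21.
Augment Well→M1→P1→Ref: bottleneck 1, flow now 22.
Augment Well→M1→P4→Ref: bottleneck 4, flow now 26.
No augmenting path remains; maximum flow = 26.
In the residual graph, reachable from Well: {Well, M2, P2, M1, P1, P4}.
Min-cut edges: M2→P3 (8), P1→Ref (11), P4→Ref (7); capacity 8 + 11 + 7 = 26.
This cut is saturated, so no flow can exceed 26.

26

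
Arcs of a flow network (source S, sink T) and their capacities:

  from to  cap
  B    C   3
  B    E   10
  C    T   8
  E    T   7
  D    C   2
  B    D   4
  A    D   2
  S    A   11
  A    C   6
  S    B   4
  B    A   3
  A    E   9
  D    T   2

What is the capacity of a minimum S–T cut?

Augment S→A→C→T: bottleneck 6, flow now 6.
Augment S→A→D→T: bottleneck 2, flow now 8.
Augment S→A→E→T: bottleneck 3, flow now 11.
Augment S→B→C→T: bottleneck 2, flow now 13.
Augment S→B→E→T: bottleneck 2, flow now 15.
No augmenting path remains; maximum flow = 15.
By max-flow min-cut, the minimum cut capacity equals the max flow.
In the residual graph, reachable from S: {S}.
Min-cut edges: S→A (11), S→B (4); capacity 11 + 4 = 15.

15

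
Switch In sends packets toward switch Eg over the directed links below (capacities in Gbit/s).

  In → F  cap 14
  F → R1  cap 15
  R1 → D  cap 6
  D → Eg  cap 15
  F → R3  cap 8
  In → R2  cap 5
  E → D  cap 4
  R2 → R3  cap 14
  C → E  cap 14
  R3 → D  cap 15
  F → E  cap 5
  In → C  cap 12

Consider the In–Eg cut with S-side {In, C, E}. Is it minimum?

No — its capacity is 23, but the minimum cut has capacity 15.

Given cut capacity: 5 + 14 + 4 = 23.
Augment In→R2→R3→D→Eg: bottleneck 5, flow now 5.
Augment In→F→R3→D→Eg: bottleneck 8, flow now 13.
Augment In→F→R1→D→Eg: bottleneck 2, flow now 15.
No augmenting path remains; maximum flow = 15.
In the residual graph, reachable from In: {In, R2, F, C, R3, R1, E, D}.
Min-cut edges: D→Eg (15); capacity 15 = 15.
Cut capacity 23 exceeds the max flow 15, so it is not minimum.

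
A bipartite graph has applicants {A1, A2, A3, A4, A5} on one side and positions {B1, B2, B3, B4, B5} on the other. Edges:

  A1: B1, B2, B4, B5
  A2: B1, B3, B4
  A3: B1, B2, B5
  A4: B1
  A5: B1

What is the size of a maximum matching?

Unit-capacity flow: source→left, listed edges, right→sink; max matching = max flow.
Augmenting path A1→B1 (+1); matched 1.
Augmenting path A2→B3 (+1); matched 2.
Augmenting path A3→B2 (+1); matched 3.
Augmenting path A4→B1→A1→B4 (+1); matched 4.
No augmenting path remains; maximum matching = 4.
König certificate: {A1, A2, A3, B1} is a vertex cover of size 4 (every listed pair touches it), so no matching can be larger.

4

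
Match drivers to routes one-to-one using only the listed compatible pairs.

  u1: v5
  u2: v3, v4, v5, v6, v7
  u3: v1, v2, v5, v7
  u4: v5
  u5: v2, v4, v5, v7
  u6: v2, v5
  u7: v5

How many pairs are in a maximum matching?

5

Unit-capacity flow: source→left, listed edges, right→sink; max matching = max flow.
Augmenting path u1→v5 (+1); matched 1.
Augmenting path u2→v3 (+1); matched 2.
Augmenting path u3→v1 (+1); matched 3.
Augmenting path u5→v2 (+1); matched 4.
Augmenting path u6→v2→u5→v4 (+1); matched 5.
No augmenting path remains; maximum matching = 5.
König certificate: {u2, u3, u5, u6, v5} is a vertex cover of size 5 (every listed pair touches it), so no matching can be larger.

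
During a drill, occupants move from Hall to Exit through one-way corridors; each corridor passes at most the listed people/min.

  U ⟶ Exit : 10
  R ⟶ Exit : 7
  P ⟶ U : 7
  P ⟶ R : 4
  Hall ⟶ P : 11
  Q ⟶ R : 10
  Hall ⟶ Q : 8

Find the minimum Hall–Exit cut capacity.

Augment Hall→P→R→Exit: bottleneck 4, flow now 4.
Augment Hall→P→U→Exit: bottleneck 7, flow now 11.
Augment Hall→Q→R→Exit: bottleneck 3, flow now 14.
No augmenting path remains; maximum flow = 14.
By max-flow min-cut, the minimum cut capacity equals the max flow.
In the residual graph, reachable from Hall: {Hall, P, Q, R}.
Min-cut edges: P→U (7), R→Exit (7); capacity 7 + 7 = 14.

14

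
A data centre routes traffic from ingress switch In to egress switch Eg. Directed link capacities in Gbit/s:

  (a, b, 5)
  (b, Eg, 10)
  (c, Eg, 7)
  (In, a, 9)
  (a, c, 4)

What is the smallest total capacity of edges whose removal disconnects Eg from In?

9

Augment In→a→b→Eg: bottleneck 5, flow now 5.
Augment In→a→c→Eg: bottleneck 4, flow now 9.
No augmenting path remains; maximum flow = 9.
By max-flow min-cut, the minimum cut capacity equals the max flow.
In the residual graph, reachable from In: {In}.
Min-cut edges: In→a (9); capacity 9 = 9.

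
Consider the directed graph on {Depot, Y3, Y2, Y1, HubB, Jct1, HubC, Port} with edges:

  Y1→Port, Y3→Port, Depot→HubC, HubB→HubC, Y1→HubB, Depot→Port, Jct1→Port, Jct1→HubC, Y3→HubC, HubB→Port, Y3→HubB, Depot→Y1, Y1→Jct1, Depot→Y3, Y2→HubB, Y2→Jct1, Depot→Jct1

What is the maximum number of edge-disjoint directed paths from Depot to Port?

Assign every edge capacity 1; by Menger, the answer equals the max flow.
Path Depot→Port (+1); total 1.
Path Depot→Y3→Port (+1); total 2.
Path Depot→Y1→Port (+1); total 3.
Path Depot→Jct1→Port (+1); total 4.
No residual Depot→Port path; max flow = 4.
Certifying cut of size 4: {Depot→Jct1, Depot→Port, Depot→Y1, Depot→Y3}.

4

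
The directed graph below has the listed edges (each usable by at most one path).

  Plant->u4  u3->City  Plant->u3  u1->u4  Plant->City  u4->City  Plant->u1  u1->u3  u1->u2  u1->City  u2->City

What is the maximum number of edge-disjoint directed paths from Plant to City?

Assign every edge capacity 1; by Menger, the answer equals the max flow.
Path Plant→City (+1); total 1.
Path Plant→u1→City (+1); total 2.
Path Plant→u3→City (+1); total 3.
Path Plant→u4→City (+1); total 4.
No residual Plant→City path; max flow = 4.
Certifying cut of size 4: {Plant→City, Plant→u1, Plant→u3, Plant→u4}.

4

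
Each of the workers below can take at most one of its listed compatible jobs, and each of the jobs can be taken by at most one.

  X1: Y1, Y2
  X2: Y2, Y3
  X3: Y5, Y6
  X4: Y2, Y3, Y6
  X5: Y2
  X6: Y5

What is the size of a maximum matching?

5

Unit-capacity flow: source→left, listed edges, right→sink; max matching = max flow.
Augmenting path X1→Y1 (+1); matched 1.
Augmenting path X2→Y2 (+1); matched 2.
Augmenting path X3→Y5 (+1); matched 3.
Augmenting path X4→Y3 (+1); matched 4.
Augmenting path X6→Y5→X3→Y6 (+1); matched 5.
No augmenting path remains; maximum matching = 5.
König certificate: {X1, Y2, Y3, Y5, Y6} is a vertex cover of size 5 (every listed pair touches it), so no matching can be larger.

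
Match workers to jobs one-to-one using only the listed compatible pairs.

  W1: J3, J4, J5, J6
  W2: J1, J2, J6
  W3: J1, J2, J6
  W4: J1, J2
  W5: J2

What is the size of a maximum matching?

4

Unit-capacity flow: source→left, listed edges, right→sink; max matching = max flow.
Augmenting path W1→J3 (+1); matched 1.
Augmenting path W2→J1 (+1); matched 2.
Augmenting path W3→J2 (+1); matched 3.
Augmenting path W4→J1→W2→J6 (+1); matched 4.
No augmenting path remains; maximum matching = 4.
König certificate: {W1, J1, J2, J6} is a vertex cover of size 4 (every listed pair touches it), so no matching can be larger.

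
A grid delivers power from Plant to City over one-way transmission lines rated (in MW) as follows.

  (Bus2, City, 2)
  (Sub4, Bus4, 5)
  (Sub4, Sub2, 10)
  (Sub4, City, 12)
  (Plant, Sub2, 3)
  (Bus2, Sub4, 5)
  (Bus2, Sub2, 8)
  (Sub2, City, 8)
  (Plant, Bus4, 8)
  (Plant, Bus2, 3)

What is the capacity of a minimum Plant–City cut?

6

Augment Plant→Bus2→City: bottleneck 2, flow now 2.
Augment Plant→Sub2→City: bottleneck 3, flow now 5.
Augment Plant→Bus2→Sub4→City: bottleneck 1, flow now 6.
No augmenting path remains; maximum flow = 6.
By max-flow min-cut, the minimum cut capacity equals the max flow.
In the residual graph, reachable from Plant: {Plant, Bus4}.
Min-cut edges: Plant→Bus2 (3), Plant→Sub2 (3); capacity 3 + 3 = 6.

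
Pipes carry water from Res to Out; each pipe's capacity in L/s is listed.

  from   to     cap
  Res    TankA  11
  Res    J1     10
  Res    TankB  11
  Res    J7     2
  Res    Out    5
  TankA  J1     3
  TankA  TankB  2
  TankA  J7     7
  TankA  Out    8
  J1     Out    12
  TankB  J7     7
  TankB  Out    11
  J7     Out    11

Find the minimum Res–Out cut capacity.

39

Augment Res→Out: bottleneck 5, flow now 5.
Augment Res→TankA→Out: bottleneck 8, flow now 13.
Augment Res→J1→Out: bottleneck 10, flow now 23.
Augment Res→TankB→Out: bottleneck 11, flow now 34.
Augment Res→J7→Out: bottleneck 2, flow now 36.
Augment Res→TankA→J1→Out: bottleneck 2, flow now 38.
Augment Res→TankA→J7→Out: bottleneck 1, flow now 39.
No augmenting path remains; maximum flow = 39.
By max-flow min-cut, the minimum cut capacity equals the max flow.
In the residual graph, reachable from Res: {Res}.
Min-cut edges: Res→TankA (11), Res→J1 (10), Res→TankB (11), Res→J7 (2), Res→Out (5); capacity 11 + 10 + 11 + 2 + 5 = 39.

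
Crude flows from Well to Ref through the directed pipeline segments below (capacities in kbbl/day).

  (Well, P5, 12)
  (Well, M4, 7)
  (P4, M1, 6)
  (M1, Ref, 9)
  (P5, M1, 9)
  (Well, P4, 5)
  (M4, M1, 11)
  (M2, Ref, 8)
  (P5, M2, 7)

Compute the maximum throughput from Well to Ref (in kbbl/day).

16

Augment Well→M4→M1→Ref: bottleneck 7, flow now 7.
Augment Well→P4→M1→Ref: bottleneck 2, flow now 9.
Augment Well→P5→M2→Ref: bottleneck 7, flow now 16.
No augmenting path remains; maximum flow = 16.
In the residual graph, reachable from Well: {Well, M4, P4, P5, M1}.
Min-cut edges: P5→M2 (7), M1→Ref (9); capacity 7 + 9 = 16.
This cut is saturated, so no flow can exceed 16.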